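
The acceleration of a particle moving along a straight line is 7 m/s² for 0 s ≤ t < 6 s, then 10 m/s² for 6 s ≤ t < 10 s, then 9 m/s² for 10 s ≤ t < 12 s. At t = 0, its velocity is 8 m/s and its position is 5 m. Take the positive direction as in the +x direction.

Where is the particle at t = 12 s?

On each constant-a segment, Δv = aΔt and Δx = v₀Δt + ½aΔt²; chain segment to segment.
0–6 s: v starts 8 m/s; Δx = 8·6 + ½·7·6² = 174 m; v ends 50 m/s.
6–10 s: v starts 50 m/s; Δx = 50·4 + ½·10·4² = 280 m; v ends 90 m/s.
10–12 s: v starts 90 m/s; Δx = 90·2 + ½·9·2² = 198 m; v ends 108 m/s.
x(12) = 5 + Σ Δx = 657 m.

657 m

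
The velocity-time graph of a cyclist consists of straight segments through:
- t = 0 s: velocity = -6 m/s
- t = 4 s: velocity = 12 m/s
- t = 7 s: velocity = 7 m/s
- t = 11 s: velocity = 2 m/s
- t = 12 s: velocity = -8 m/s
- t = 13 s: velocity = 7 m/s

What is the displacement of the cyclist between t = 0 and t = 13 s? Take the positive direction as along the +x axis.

55 m

Net displacement equals the area under the velocity-time graph (areas below the axis count negative).
0–4 s: ½(-6 + 12)(4) = 12 m
4–7 s: ½(12 + 7)(3) = 28.5 m
7–11 s: ½(7 + 2)(4) = 18 m
11–12 s: ½(2 + -8)(1) = -3 m
12–13 s: ½(-8 + 7)(1) = -0.5 m
Net displacement = 55 m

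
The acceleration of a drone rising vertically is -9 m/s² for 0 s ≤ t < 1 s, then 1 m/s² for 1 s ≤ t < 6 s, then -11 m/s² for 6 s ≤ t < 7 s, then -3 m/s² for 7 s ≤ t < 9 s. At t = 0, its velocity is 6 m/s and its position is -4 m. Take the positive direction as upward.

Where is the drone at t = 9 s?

-32.5 m

On each constant-a segment, Δv = aΔt and Δx = v₀Δt + ½aΔt²; chain segment to segment.
0–1 s: v starts 6 m/s; Δx = 6·1 + ½·-9·1² = 1.5 m; v ends -3 m/s.
1–6 s: v starts -3 m/s; Δx = -3·5 + ½·1·5² = -2.5 m; v ends 2 m/s.
6–7 s: v starts 2 m/s; Δx = 2·1 + ½·-11·1² = -3.5 m; v ends -9 m/s.
7–9 s: v starts -9 m/s; Δx = -9·2 + ½·-3·2² = -24 m; v ends -15 m/s.
x(9) = -4 + Σ Δx = -32.5 m.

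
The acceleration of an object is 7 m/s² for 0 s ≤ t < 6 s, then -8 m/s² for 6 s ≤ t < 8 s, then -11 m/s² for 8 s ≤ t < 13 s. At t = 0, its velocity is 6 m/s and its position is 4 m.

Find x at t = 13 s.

268.5 m

On each constant-a segment, Δv = aΔt and Δx = v₀Δt + ½aΔt²; chain segment to segment.
0–6 s: v starts 6 m/s; Δx = 6·6 + ½·7·6² = 162 m; v ends 48 m/s.
6–8 s: v starts 48 m/s; Δx = 48·2 + ½·-8·2² = 80 m; v ends 32 m/s.
8–13 s: v starts 32 m/s; Δx = 32·5 + ½·-11·5² = 22.5 m; v ends -23 m/s.
x(13) = 4 + Σ Δx = 268.5 m.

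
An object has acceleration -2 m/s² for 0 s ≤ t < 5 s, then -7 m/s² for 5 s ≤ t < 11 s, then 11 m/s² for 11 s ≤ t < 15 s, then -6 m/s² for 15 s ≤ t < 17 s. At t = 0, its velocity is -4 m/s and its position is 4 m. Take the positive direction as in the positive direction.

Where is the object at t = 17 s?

-423 m

On each constant-a segment, Δv = aΔt and Δx = v₀Δt + ½aΔt²; chain segment to segment.
0–5 s: v starts -4 m/s; Δx = -4·5 + ½·-2·5² = -45 m; v ends -14 m/s.
5–11 s: v starts -14 m/s; Δx = -14·6 + ½·-7·6² = -210 m; v ends -56 m/s.
11–15 s: v starts -56 m/s; Δx = -56·4 + ½·11·4² = -136 m; v ends -12 m/s.
15–17 s: v starts -12 m/s; Δx = -12·2 + ½·-6·2² = -36 m; v ends -24 m/s.
x(17) = 4 + Σ Δx = -423 m.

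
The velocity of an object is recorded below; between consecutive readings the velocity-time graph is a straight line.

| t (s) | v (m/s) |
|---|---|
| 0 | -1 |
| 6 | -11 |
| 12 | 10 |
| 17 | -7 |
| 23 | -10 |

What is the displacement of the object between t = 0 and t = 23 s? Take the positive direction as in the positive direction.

Net displacement equals the area under the velocity-time graph (areas below the axis count negative).
0–6 s: ½(-1 + -11)(6) = -36 m
6–12 s: ½(-11 + 10)(6) = -3 m
12–17 s: ½(10 + -7)(5) = 7.5 m
17–23 s: ½(-7 + -10)(6) = -51 m
Net displacement = -82.5 m

-82.5 m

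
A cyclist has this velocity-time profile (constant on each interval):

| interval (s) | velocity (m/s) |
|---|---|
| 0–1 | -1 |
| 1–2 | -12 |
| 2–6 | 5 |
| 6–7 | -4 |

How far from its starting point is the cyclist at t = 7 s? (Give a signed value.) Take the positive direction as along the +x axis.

3 m

Net displacement equals the area under the velocity-time graph (areas below the axis count negative).
0–1 s: -1 × 1 = -1 m
1–2 s: -12 × 1 = -12 m
2–6 s: 5 × 4 = 20 m
6–7 s: -4 × 1 = -4 m
Net displacement = 3 m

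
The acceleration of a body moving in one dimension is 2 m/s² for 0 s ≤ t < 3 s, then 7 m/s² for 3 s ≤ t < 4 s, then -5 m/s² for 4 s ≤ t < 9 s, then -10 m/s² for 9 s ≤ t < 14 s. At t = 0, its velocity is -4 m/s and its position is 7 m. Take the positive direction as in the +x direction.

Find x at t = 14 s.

-213 m

On each constant-a segment, Δv = aΔt and Δx = v₀Δt + ½aΔt²; chain segment to segment.
0–3 s: v starts -4 m/s; Δx = -4·3 + ½·2·3² = -3 m; v ends 2 m/s.
3–4 s: v starts 2 m/s; Δx = 2·1 + ½·7·1² = 5.5 m; v ends 9 m/s.
4–9 s: v starts 9 m/s; Δx = 9·5 + ½·-5·5² = -17.5 m; v ends -16 m/s.
9–14 s: v starts -16 m/s; Δx = -16·5 + ½·-10·5² = -205 m; v ends -66 m/s.
x(14) = 7 + Σ Δx = -213 m.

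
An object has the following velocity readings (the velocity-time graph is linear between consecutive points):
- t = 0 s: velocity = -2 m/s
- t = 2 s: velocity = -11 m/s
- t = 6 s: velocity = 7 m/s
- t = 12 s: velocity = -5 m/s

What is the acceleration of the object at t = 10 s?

Acceleration is the slope of the v-t graph on 6–12 s: (-5 − 7)/(12 − 6) = -2 m/s².

-2 m/s²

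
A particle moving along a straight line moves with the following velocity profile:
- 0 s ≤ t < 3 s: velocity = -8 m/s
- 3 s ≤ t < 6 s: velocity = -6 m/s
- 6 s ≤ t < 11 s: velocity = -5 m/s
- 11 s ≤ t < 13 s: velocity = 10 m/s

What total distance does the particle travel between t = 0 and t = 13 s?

87 m

Total distance travelled is ∫|v| dt — sum the magnitudes of each area piece.
0–3 s: |-8| × 3 = 24 m
3–6 s: |-6| × 3 = 18 m
6–11 s: |-5| × 5 = 25 m
11–13 s: |10| × 2 = 20 m
Total distance = 87 m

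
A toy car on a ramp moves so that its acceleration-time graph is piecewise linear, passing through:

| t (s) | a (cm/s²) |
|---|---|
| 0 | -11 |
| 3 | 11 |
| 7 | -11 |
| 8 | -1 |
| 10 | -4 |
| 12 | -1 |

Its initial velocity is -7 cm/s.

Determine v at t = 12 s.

-23 cm/s

Δv equals the area under the a-t graph; then v = v₀ + Δv.
0–3 s: ½(-11 + 11)(3) = 0 cm/s
3–7 s: ½(11 + -11)(4) = 0 cm/s
7–8 s: ½(-11 + -1)(1) = -6 cm/s
8–10 s: ½(-1 + -4)(2) = -5 cm/s
10–12 s: ½(-4 + -1)(2) = -5 cm/s
Δv = -16 cm/s, so v(12) = -7 + (-16) = -23 cm/s.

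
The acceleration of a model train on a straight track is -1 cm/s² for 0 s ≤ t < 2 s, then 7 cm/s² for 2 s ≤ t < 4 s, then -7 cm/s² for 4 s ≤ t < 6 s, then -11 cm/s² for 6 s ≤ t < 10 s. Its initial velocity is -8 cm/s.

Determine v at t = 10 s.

Δv equals the area under the a-t graph; then v = v₀ + Δv.
0–2 s: -1 × 2 = -2 cm/s
2–4 s: 7 × 2 = 14 cm/s
4–6 s: -7 × 2 = -14 cm/s
6–10 s: -11 × 4 = -44 cm/s
Δv = -46 cm/s, so v(10) = -8 + (-46) = -54 cm/s.

-54 cm/s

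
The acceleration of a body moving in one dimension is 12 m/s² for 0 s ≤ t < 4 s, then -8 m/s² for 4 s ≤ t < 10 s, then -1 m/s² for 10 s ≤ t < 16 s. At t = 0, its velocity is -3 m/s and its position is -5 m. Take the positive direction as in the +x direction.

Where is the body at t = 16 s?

On each constant-a segment, Δv = aΔt and Δx = v₀Δt + ½aΔt²; chain segment to segment.
0–4 s: v starts -3 m/s; Δx = -3·4 + ½·12·4² = 84 m; v ends 45 m/s.
4–10 s: v starts 45 m/s; Δx = 45·6 + ½·-8·6² = 126 m; v ends -3 m/s.
10–16 s: v starts -3 m/s; Δx = -3·6 + ½·-1·6² = -36 m; v ends -9 m/s.
x(16) = -5 + Σ Δx = 169 m.

169 m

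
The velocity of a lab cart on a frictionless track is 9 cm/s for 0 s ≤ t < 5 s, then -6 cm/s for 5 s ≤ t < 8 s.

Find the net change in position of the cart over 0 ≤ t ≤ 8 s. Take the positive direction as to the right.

27 cm

Net displacement equals the area under the velocity-time graph (areas below the axis count negative).
0–5 s: 9 × 5 = 45 cm
5–8 s: -6 × 3 = -18 cm
Net displacement = 27 cm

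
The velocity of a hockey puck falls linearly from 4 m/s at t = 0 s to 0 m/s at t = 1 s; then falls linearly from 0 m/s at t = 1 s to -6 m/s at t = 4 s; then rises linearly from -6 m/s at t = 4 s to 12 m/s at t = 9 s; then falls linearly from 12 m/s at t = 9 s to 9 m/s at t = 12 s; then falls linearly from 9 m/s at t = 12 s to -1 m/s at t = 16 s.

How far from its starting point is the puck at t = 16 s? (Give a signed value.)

55.5 m

Displacement is the signed area under the v-t curve.
0–1 s: ½(4 + 0)(1) = 2 m
1–4 s: ½(0 + -6)(3) = -9 m
4–9 s: ½(-6 + 12)(5) = 15 m
9–12 s: ½(12 + 9)(3) = 31.5 m
12–16 s: ½(9 + -1)(4) = 16 m
Net displacement = 55.5 m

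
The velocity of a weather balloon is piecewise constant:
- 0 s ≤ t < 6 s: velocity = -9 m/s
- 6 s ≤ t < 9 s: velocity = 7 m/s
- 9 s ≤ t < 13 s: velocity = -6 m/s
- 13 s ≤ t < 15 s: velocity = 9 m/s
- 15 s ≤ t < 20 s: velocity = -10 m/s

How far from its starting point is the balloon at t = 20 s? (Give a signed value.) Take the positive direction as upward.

Displacement is the signed area under the v-t curve.
0–6 s: -9 × 6 = -54 m
6–9 s: 7 × 3 = 21 m
9–13 s: -6 × 4 = -24 m
13–15 s: 9 × 2 = 18 m
15–20 s: -10 × 5 = -50 m
Net displacement = -89 m

-89 m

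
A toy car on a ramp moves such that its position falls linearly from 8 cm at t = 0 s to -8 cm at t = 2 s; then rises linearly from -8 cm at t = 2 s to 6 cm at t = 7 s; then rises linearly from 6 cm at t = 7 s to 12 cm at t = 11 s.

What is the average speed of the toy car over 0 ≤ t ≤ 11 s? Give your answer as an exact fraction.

Average speed = (total path length)/(elapsed time); on a piecewise-linear x-t graph the path length is Σ|Δx|.
0–2 s: |Δx| = |-8 − 8| = 16 cm
2–7 s: |Δx| = |6 − -8| = 14 cm
7–11 s: |Δx| = |12 − 6| = 6 cm
Total path = 36 cm; average speed = 36/11 = 36/11 cm/s.

36/11 cm/s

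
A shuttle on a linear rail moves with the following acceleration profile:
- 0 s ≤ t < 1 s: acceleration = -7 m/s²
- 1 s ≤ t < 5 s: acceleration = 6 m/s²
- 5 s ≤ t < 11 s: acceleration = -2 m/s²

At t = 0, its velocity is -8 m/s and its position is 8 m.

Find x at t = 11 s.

On each constant-a segment, Δv = aΔt and Δx = v₀Δt + ½aΔt²; chain segment to segment.
0–1 s: v starts -8 m/s; Δx = -8·1 + ½·-7·1² = -11.5 m; v ends -15 m/s.
1–5 s: v starts -15 m/s; Δx = -15·4 + ½·6·4² = -12 m; v ends 9 m/s.
5–11 s: v starts 9 m/s; Δx = 9·6 + ½·-2·6² = 18 m; v ends -3 m/s.
x(11) = 8 + Σ Δx = 2.5 m.

2.5 m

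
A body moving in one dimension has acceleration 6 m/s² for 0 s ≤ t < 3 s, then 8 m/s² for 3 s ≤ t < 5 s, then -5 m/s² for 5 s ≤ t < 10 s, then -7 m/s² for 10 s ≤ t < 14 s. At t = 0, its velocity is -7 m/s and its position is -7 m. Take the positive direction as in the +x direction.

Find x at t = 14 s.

On each constant-a segment, Δv = aΔt and Δx = v₀Δt + ½aΔt²; chain segment to segment.
0–3 s: v starts -7 m/s; Δx = -7·3 + ½·6·3² = 6 m; v ends 11 m/s.
3–5 s: v starts 11 m/s; Δx = 11·2 + ½·8·2² = 38 m; v ends 27 m/s.
5–10 s: v starts 27 m/s; Δx = 27·5 + ½·-5·5² = 72.5 m; v ends 2 m/s.
10–14 s: v starts 2 m/s; Δx = 2·4 + ½·-7·4² = -48 m; v ends -26 m/s.
x(14) = -7 + Σ Δx = 61.5 m.

61.5 m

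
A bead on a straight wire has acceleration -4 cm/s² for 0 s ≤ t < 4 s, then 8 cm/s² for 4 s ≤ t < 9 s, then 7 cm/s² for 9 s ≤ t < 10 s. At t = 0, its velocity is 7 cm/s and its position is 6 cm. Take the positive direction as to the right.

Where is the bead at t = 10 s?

91.5 cm

On each constant-a segment, Δv = aΔt and Δx = v₀Δt + ½aΔt²; chain segment to segment.
0–4 s: v starts 7 cm/s; Δx = 7·4 + ½·-4·4² = -4 cm; v ends -9 cm/s.
4–9 s: v starts -9 cm/s; Δx = -9·5 + ½·8·5² = 55 cm; v ends 31 cm/s.
9–10 s: v starts 31 cm/s; Δx = 31·1 + ½·7·1² = 34.5 cm; v ends 38 cm/s.
x(10) = 6 + Σ Δx = 91.5 cm.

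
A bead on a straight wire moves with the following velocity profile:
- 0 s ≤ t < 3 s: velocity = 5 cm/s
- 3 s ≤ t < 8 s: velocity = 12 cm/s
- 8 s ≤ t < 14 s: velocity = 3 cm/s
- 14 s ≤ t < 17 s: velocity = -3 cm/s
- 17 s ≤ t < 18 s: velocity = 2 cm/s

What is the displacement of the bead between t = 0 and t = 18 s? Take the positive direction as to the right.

86 cm

Displacement is the signed area under the v-t curve.
0–3 s: 5 × 3 = 15 cm
3–8 s: 12 × 5 = 60 cm
8–14 s: 3 × 6 = 18 cm
14–17 s: -3 × 3 = -9 cm
17–18 s: 2 × 1 = 2 cm
Net displacement = 86 cm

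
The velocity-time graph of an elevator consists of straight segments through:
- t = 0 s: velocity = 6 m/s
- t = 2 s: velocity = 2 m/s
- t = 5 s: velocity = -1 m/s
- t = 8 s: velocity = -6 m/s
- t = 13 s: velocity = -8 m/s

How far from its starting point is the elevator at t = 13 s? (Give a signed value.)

-36 m

Displacement is the signed area under the v-t curve.
0–2 s: ½(6 + 2)(2) = 8 m
2–5 s: ½(2 + -1)(3) = 1.5 m
5–8 s: ½(-1 + -6)(3) = -10.5 m
8–13 s: ½(-6 + -8)(5) = -35 m
Net displacement = -36 m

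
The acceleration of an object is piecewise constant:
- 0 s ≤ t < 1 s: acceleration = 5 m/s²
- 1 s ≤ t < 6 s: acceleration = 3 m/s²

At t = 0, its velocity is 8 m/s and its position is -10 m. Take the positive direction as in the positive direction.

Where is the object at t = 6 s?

On each constant-a segment, Δv = aΔt and Δx = v₀Δt + ½aΔt²; chain segment to segment.
0–1 s: v starts 8 m/s; Δx = 8·1 + ½·5·1² = 10.5 m; v ends 13 m/s.
1–6 s: v starts 13 m/s; Δx = 13·5 + ½·3·5² = 102.5 m; v ends 28 m/s.
x(6) = -10 + Σ Δx = 103 m.

103 m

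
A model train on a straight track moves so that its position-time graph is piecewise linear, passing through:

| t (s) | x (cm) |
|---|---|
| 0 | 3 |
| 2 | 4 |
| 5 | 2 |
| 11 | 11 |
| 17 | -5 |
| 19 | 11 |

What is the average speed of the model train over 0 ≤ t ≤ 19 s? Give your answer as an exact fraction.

Average speed = (total path length)/(elapsed time); on a piecewise-linear x-t graph the path length is Σ|Δx|.
0–2 s: |Δx| = |4 − 3| = 1 cm
2–5 s: |Δx| = |2 − 4| = 2 cm
5–11 s: |Δx| = |11 − 2| = 9 cm
11–17 s: |Δx| = |-5 − 11| = 16 cm
17–19 s: |Δx| = |11 − -5| = 16 cm
Total path = 44 cm; average speed = 44/19 = 44/19 cm/s.

44/19 cm/s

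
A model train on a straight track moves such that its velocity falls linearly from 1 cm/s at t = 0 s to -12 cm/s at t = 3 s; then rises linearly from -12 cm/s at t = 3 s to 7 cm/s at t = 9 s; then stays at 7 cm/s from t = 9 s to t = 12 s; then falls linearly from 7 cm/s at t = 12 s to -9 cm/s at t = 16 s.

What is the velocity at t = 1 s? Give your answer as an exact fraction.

-10/3 cm/s

On 0–3 s the graph is linear from 1 to -12 cm/s: v(1) = 1 + (-12 − 1)·(1 − 0)/(3 − 0) = -10/3 cm/s.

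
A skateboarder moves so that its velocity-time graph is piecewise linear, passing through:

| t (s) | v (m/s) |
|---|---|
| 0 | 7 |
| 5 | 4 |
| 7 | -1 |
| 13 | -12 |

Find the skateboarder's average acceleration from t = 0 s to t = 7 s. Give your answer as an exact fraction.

Average acceleration = Δv/Δt = (-1 − 7)/(7 − 0) = -8/7 m/s².

-8/7 m/s²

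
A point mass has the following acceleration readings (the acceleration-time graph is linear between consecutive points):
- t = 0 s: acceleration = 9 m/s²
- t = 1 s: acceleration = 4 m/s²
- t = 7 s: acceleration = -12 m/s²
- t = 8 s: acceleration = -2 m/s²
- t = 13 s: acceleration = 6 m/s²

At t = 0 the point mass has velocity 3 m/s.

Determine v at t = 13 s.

-11.5 m/s

Δv equals the area under the a-t graph; then v = v₀ + Δv.
0–1 s: ½(9 + 4)(1) = 6.5 m/s
1–7 s: ½(4 + -12)(6) = -24 m/s
7–8 s: ½(-12 + -2)(1) = -7 m/s
8–13 s: ½(-2 + 6)(5) = 10 m/s
Δv = -14.5 m/s, so v(13) = 3 + (-14.5) = -11.5 m/s.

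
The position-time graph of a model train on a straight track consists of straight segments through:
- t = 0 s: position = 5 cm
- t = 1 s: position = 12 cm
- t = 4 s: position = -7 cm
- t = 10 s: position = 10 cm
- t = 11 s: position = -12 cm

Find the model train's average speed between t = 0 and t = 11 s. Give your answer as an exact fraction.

65/11 cm/s

Average speed = (total path length)/(elapsed time); on a piecewise-linear x-t graph the path length is Σ|Δx|.
0–1 s: |Δx| = |12 − 5| = 7 cm
1–4 s: |Δx| = |-7 − 12| = 19 cm
4–10 s: |Δx| = |10 − -7| = 17 cm
10–11 s: |Δx| = |-12 − 10| = 22 cm
Total path = 65 cm; average speed = 65/11 = 65/11 cm/s.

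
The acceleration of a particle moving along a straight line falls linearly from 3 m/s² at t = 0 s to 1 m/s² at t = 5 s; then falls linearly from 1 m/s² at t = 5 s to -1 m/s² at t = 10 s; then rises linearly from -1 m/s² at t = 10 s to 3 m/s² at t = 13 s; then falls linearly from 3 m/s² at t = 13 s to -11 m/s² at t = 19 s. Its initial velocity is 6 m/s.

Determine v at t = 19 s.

Δv equals the area under the a-t graph; then v = v₀ + Δv.
0–5 s: ½(3 + 1)(5) = 10 m/s
5–10 s: ½(1 + -1)(5) = 0 m/s
10–13 s: ½(-1 + 3)(3) = 3 m/s
13–19 s: ½(3 + -11)(6) = -24 m/s
Δv = -11 m/s, so v(19) = 6 + (-11) = -5 m/s.

-5 m/s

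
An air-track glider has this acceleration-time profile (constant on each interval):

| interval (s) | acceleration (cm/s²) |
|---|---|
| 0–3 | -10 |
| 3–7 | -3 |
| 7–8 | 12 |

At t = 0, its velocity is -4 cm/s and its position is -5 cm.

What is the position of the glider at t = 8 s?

-262 cm

On each constant-a segment, Δv = aΔt and Δx = v₀Δt + ½aΔt²; chain segment to segment.
0–3 s: v starts -4 cm/s; Δx = -4·3 + ½·-10·3² = -57 cm; v ends -34 cm/s.
3–7 s: v starts -34 cm/s; Δx = -34·4 + ½·-3·4² = -160 cm; v ends -46 cm/s.
7–8 s: v starts -46 cm/s; Δx = -46·1 + ½·12·1² = -40 cm; v ends -34 cm/s.
x(8) = -5 + Σ Δx = -262 cm.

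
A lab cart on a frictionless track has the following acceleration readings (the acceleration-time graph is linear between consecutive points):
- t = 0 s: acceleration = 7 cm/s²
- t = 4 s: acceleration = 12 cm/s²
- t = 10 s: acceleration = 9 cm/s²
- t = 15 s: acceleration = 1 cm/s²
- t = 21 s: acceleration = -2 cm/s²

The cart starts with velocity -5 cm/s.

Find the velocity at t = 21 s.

118 cm/s

Δv equals the area under the a-t graph; then v = v₀ + Δv.
0–4 s: ½(7 + 12)(4) = 38 cm/s
4–10 s: ½(12 + 9)(6) = 63 cm/s
10–15 s: ½(9 + 1)(5) = 25 cm/s
15–21 s: ½(1 + -2)(6) = -3 cm/s
Δv = 123 cm/s, so v(21) = -5 + (123) = 118 cm/s.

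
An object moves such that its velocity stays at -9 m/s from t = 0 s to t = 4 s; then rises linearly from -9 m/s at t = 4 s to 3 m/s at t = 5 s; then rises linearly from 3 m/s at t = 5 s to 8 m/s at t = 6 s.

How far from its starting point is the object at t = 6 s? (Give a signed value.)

-33.5 m

Displacement is the signed area under the v-t curve.
0–4 s: -9 × 4 = -36 m
4–5 s: ½(-9 + 3)(1) = -3 m
5–6 s: ½(3 + 8)(1) = 5.5 m
Net displacement = -33.5 m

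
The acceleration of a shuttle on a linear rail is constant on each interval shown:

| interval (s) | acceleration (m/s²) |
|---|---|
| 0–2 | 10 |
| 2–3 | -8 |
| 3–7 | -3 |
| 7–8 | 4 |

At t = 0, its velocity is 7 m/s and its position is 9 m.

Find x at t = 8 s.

127 m

On each constant-a segment, Δv = aΔt and Δx = v₀Δt + ½aΔt²; chain segment to segment.
0–2 s: v starts 7 m/s; Δx = 7·2 + ½·10·2² = 34 m; v ends 27 m/s.
2–3 s: v starts 27 m/s; Δx = 27·1 + ½·-8·1² = 23 m; v ends 19 m/s.
3–7 s: v starts 19 m/s; Δx = 19·4 + ½·-3·4² = 52 m; v ends 7 m/s.
7–8 s: v starts 7 m/s; Δx = 7·1 + ½·4·1² = 9 m; v ends 11 m/s.
x(8) = 9 + Σ Δx = 127 m.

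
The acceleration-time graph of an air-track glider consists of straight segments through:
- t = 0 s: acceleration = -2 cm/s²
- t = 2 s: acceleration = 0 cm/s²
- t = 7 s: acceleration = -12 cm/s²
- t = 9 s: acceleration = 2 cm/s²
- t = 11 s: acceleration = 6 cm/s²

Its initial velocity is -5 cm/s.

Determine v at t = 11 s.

-39 cm/s

Δv equals the area under the a-t graph; then v = v₀ + Δv.
0–2 s: ½(-2 + 0)(2) = -2 cm/s
2–7 s: ½(0 + -12)(5) = -30 cm/s
7–9 s: ½(-12 + 2)(2) = -10 cm/s
9–11 s: ½(2 + 6)(2) = 8 cm/s
Δv = -34 cm/s, so v(11) = -5 + (-34) = -39 cm/s.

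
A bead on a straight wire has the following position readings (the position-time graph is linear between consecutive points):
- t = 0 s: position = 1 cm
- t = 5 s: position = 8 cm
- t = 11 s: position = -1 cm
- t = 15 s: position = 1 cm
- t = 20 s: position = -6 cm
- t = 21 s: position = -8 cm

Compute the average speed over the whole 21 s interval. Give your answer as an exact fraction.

9/7 cm/s

Average speed = (total path length)/(elapsed time); on a piecewise-linear x-t graph the path length is Σ|Δx|.
0–5 s: |Δx| = |8 − 1| = 7 cm
5–11 s: |Δx| = |-1 − 8| = 9 cm
11–15 s: |Δx| = |1 − -1| = 2 cm
15–20 s: |Δx| = |-6 − 1| = 7 cm
20–21 s: |Δx| = |-8 − -6| = 2 cm
Total path = 27 cm; average speed = 27/21 = 9/7 cm/s.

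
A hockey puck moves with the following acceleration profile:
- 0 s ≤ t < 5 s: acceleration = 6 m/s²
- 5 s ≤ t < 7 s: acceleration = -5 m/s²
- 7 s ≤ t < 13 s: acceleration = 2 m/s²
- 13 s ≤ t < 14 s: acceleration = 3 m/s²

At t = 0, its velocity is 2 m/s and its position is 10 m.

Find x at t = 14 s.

On each constant-a segment, Δv = aΔt and Δx = v₀Δt + ½aΔt²; chain segment to segment.
0–5 s: v starts 2 m/s; Δx = 2·5 + ½·6·5² = 85 m; v ends 32 m/s.
5–7 s: v starts 32 m/s; Δx = 32·2 + ½·-5·2² = 54 m; v ends 22 m/s.
7–13 s: v starts 22 m/s; Δx = 22·6 + ½·2·6² = 168 m; v ends 34 m/s.
13–14 s: v starts 34 m/s; Δx = 34·1 + ½·3·1² = 35.5 m; v ends 37 m/s.
x(14) = 10 + Σ Δx = 352.5 m.

352.5 m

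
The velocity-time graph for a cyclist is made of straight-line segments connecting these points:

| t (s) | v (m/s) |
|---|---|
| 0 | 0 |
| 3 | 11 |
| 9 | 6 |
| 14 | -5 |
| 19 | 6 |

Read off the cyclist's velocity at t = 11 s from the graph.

1.6 m/s

On 9–14 s the graph is linear from 6 to -5 m/s: v(11) = 6 + (-5 − 6)·(11 − 9)/(14 − 9) = 1.6 m/s.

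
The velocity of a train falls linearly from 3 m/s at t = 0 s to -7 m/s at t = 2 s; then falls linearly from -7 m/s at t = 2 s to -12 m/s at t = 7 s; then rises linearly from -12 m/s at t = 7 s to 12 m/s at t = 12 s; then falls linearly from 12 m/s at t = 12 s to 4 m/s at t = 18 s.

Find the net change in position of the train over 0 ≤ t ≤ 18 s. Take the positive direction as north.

-3.5 m

Net displacement equals the area under the velocity-time graph (areas below the axis count negative).
0–2 s: ½(3 + -7)(2) = -4 m
2–7 s: ½(-7 + -12)(5) = -47.5 m
7–12 s: ½(-12 + 12)(5) = 0 m
12–18 s: ½(12 + 4)(6) = 48 m
Net displacement = -3.5 m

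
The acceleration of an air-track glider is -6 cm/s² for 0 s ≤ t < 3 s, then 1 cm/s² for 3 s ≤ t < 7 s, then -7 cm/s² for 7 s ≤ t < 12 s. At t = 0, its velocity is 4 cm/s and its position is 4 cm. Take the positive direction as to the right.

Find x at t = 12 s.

-196.5 cm

On each constant-a segment, Δv = aΔt and Δx = v₀Δt + ½aΔt²; chain segment to segment.
0–3 s: v starts 4 cm/s; Δx = 4·3 + ½·-6·3² = -15 cm; v ends -14 cm/s.
3–7 s: v starts -14 cm/s; Δx = -14·4 + ½·1·4² = -48 cm; v ends -10 cm/s.
7–12 s: v starts -10 cm/s; Δx = -10·5 + ½·-7·5² = -137.5 cm; v ends -45 cm/s.
x(12) = 4 + Σ Δx = -196.5 cm.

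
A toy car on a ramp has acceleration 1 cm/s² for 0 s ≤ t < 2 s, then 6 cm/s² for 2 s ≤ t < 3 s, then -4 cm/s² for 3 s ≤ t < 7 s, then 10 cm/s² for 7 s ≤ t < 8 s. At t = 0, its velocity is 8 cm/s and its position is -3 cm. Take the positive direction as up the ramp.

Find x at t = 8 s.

On each constant-a segment, Δv = aΔt and Δx = v₀Δt + ½aΔt²; chain segment to segment.
0–2 s: v starts 8 cm/s; Δx = 8·2 + ½·1·2² = 18 cm; v ends 10 cm/s.
2–3 s: v starts 10 cm/s; Δx = 10·1 + ½·6·1² = 13 cm; v ends 16 cm/s.
3–7 s: v starts 16 cm/s; Δx = 16·4 + ½·-4·4² = 32 cm; v ends 0 cm/s.
7–8 s: v starts 0 cm/s; Δx = 0·1 + ½·10·1² = 5 cm; v ends 10 cm/s.
x(8) = -3 + Σ Δx = 65 cm.

65 cm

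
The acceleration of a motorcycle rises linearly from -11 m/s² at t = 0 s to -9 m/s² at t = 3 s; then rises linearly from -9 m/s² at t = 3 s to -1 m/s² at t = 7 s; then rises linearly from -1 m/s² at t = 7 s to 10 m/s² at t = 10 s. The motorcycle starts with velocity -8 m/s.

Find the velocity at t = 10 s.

Δv equals the area under the a-t graph; then v = v₀ + Δv.
0–3 s: ½(-11 + -9)(3) = -30 m/s
3–7 s: ½(-9 + -1)(4) = -20 m/s
7–10 s: ½(-1 + 10)(3) = 13.5 m/s
Δv = -36.5 m/s, so v(10) = -8 + (-36.5) = -44.5 m/s.

-44.5 m/s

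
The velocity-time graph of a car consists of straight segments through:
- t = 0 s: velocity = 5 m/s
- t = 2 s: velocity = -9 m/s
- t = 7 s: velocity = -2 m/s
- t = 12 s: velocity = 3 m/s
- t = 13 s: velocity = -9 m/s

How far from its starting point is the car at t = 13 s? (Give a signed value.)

-32 m

Displacement is the signed area under the v-t curve.
0–2 s: ½(5 + -9)(2) = -4 m
2–7 s: ½(-9 + -2)(5) = -27.5 m
7–12 s: ½(-2 + 3)(5) = 2.5 m
12–13 s: ½(3 + -9)(1) = -3 m
Net displacement = -32 m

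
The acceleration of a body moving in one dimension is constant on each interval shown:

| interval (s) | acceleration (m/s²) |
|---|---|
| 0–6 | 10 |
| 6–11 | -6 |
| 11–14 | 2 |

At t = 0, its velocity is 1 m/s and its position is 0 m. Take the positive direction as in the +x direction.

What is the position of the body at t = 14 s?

On each constant-a segment, Δv = aΔt and Δx = v₀Δt + ½aΔt²; chain segment to segment.
0–6 s: v starts 1 m/s; Δx = 1·6 + ½·10·6² = 186 m; v ends 61 m/s.
6–11 s: v starts 61 m/s; Δx = 61·5 + ½·-6·5² = 230 m; v ends 31 m/s.
11–14 s: v starts 31 m/s; Δx = 31·3 + ½·2·3² = 102 m; v ends 37 m/s.
x(14) = 0 + Σ Δx = 518 m.

518 m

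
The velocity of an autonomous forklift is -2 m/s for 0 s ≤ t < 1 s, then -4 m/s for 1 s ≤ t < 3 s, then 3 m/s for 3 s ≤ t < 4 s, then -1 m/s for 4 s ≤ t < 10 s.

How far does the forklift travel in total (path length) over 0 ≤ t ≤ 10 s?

Distance (not displacement) is the total path length: add the absolute areas under v-t.
0–1 s: |-2| × 1 = 2 m
1–3 s: |-4| × 2 = 8 m
3–4 s: |3| × 1 = 3 m
4–10 s: |-1| × 6 = 6 m
Total distance = 19 m

19 m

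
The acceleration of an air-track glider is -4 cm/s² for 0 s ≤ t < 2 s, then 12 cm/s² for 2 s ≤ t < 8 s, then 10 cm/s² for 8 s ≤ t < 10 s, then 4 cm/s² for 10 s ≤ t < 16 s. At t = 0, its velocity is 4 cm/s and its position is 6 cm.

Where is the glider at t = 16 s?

954 cm

On each constant-a segment, Δv = aΔt and Δx = v₀Δt + ½aΔt²; chain segment to segment.
0–2 s: v starts 4 cm/s; Δx = 4·2 + ½·-4·2² = 0 cm; v ends -4 cm/s.
2–8 s: v starts -4 cm/s; Δx = -4·6 + ½·12·6² = 192 cm; v ends 68 cm/s.
8–10 s: v starts 68 cm/s; Δx = 68·2 + ½·10·2² = 156 cm; v ends 88 cm/s.
10–16 s: v starts 88 cm/s; Δx = 88·6 + ½·4·6² = 600 cm; v ends 112 cm/s.
x(16) = 6 + Σ Δx = 954 cm.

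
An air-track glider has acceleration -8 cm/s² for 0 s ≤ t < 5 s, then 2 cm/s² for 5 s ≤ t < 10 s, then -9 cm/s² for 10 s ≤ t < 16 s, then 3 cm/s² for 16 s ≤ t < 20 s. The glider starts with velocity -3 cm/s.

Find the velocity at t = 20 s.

-75 cm/s

Δv equals the area under the a-t graph; then v = v₀ + Δv.
0–5 s: -8 × 5 = -40 cm/s
5–10 s: 2 × 5 = 10 cm/s
10–16 s: -9 × 6 = -54 cm/s
16–20 s: 3 × 4 = 12 cm/s
Δv = -72 cm/s, so v(20) = -3 + (-72) = -75 cm/s.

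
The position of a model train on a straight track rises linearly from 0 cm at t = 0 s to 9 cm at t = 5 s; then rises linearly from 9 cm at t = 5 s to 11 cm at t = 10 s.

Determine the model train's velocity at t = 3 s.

Velocity is the slope of the x-t graph on 0–5 s: (9 − 0)/(5 − 0) = 1.8 cm/s.

1.8 cm/s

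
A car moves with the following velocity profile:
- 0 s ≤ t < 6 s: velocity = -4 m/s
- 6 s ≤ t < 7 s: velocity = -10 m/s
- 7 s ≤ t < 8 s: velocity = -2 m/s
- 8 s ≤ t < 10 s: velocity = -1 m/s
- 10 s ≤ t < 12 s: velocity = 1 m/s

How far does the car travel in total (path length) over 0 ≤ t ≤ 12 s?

40 m

Total distance travelled is ∫|v| dt — sum the magnitudes of each area piece.
0–6 s: |-4| × 6 = 24 m
6–7 s: |-10| × 1 = 10 m
7–8 s: |-2| × 1 = 2 m
8–10 s: |-1| × 2 = 2 m
10–12 s: |1| × 2 = 2 m
Total distance = 40 m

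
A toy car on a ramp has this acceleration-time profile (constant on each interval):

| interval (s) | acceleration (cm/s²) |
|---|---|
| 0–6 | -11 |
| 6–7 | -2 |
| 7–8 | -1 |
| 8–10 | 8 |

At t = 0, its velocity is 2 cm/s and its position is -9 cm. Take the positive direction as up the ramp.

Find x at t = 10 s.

-444.5 cm

On each constant-a segment, Δv = aΔt and Δx = v₀Δt + ½aΔt²; chain segment to segment.
0–6 s: v starts 2 cm/s; Δx = 2·6 + ½·-11·6² = -186 cm; v ends -64 cm/s.
6–7 s: v starts -64 cm/s; Δx = -64·1 + ½·-2·1² = -65 cm; v ends -66 cm/s.
7–8 s: v starts -66 cm/s; Δx = -66·1 + ½·-1·1² = -66.5 cm; v ends -67 cm/s.
8–10 s: v starts -67 cm/s; Δx = -67·2 + ½·8·2² = -118 cm; v ends -51 cm/s.
x(10) = -9 + Σ Δx = -444.5 cm.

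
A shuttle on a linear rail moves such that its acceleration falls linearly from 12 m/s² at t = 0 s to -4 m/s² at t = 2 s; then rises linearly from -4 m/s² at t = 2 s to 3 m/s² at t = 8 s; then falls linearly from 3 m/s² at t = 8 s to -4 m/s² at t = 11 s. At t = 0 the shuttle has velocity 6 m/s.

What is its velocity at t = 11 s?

Δv equals the area under the a-t graph; then v = v₀ + Δv.
0–2 s: ½(12 + -4)(2) = 8 m/s
2–8 s: ½(-4 + 3)(6) = -3 m/s
8–11 s: ½(3 + -4)(3) = -1.5 m/s
Δv = 3.5 m/s, so v(11) = 6 + (3.5) = 9.5 m/s.

9.5 m/s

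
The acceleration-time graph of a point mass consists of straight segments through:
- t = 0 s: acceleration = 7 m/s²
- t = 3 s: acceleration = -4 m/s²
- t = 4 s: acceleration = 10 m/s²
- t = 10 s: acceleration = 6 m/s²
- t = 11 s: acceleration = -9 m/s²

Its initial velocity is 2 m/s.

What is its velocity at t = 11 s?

56 m/s

Δv equals the area under the a-t graph; then v = v₀ + Δv.
0–3 s: ½(7 + -4)(3) = 4.5 m/s
3–4 s: ½(-4 + 10)(1) = 3 m/s
4–10 s: ½(10 + 6)(6) = 48 m/s
10–11 s: ½(6 + -9)(1) = -1.5 m/s
Δv = 54 m/s, so v(11) = 2 + (54) = 56 m/s.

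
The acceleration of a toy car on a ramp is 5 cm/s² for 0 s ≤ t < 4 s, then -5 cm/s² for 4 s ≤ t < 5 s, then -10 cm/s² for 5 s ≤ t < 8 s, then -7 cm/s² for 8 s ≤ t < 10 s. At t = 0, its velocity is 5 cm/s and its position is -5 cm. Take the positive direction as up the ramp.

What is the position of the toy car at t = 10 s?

58.5 cm

On each constant-a segment, Δv = aΔt and Δx = v₀Δt + ½aΔt²; chain segment to segment.
0–4 s: v starts 5 cm/s; Δx = 5·4 + ½·5·4² = 60 cm; v ends 25 cm/s.
4–5 s: v starts 25 cm/s; Δx = 25·1 + ½·-5·1² = 22.5 cm; v ends 20 cm/s.
5–8 s: v starts 20 cm/s; Δx = 20·3 + ½·-10·3² = 15 cm; v ends -10 cm/s.
8–10 s: v starts -10 cm/s; Δx = -10·2 + ½·-7·2² = -34 cm; v ends -24 cm/s.
x(10) = -5 + Σ Δx = 58.5 cm.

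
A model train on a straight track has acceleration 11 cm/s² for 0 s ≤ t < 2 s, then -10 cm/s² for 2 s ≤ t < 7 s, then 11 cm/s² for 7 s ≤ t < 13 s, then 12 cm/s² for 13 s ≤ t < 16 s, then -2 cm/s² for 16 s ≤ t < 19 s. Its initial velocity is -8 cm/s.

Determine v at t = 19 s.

60 cm/s

Δv equals the area under the a-t graph; then v = v₀ + Δv.
0–2 s: 11 × 2 = 22 cm/s
2–7 s: -10 × 5 = -50 cm/s
7–13 s: 11 × 6 = 66 cm/s
13–16 s: 12 × 3 = 36 cm/s
16–19 s: -2 × 3 = -6 cm/s
Δv = 68 cm/s, so v(19) = -8 + (68) = 60 cm/s.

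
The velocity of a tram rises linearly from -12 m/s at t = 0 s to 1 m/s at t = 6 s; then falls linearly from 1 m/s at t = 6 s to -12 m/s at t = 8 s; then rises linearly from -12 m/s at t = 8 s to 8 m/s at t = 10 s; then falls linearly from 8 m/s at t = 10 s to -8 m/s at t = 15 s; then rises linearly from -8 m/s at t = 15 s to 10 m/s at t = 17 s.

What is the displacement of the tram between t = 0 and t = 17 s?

Net displacement equals the area under the velocity-time graph (areas below the axis count negative).
0–6 s: ½(-12 + 1)(6) = -33 m
6–8 s: ½(1 + -12)(2) = -11 m
8–10 s: ½(-12 + 8)(2) = -4 m
10–15 s: ½(8 + -8)(5) = 0 m
15–17 s: ½(-8 + 10)(2) = 2 m
Net displacement = -46 m

-46 m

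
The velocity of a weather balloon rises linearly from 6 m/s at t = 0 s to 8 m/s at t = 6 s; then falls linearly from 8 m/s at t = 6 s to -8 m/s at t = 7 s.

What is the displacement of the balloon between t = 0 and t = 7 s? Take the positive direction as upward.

Net displacement equals the area under the velocity-time graph (areas below the axis count negative).
0–6 s: ½(6 + 8)(6) = 42 m
6–7 s: ½(8 + -8)(1) = 0 m
Net displacement = 42 m

42 m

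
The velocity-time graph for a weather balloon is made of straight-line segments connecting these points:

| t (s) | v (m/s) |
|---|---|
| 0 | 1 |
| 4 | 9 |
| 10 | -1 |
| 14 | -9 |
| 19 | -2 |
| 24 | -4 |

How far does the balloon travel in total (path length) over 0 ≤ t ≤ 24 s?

107.1 m

Total distance travelled is ∫|v| dt — sum the magnitudes of each area piece.
0–4 s: |½(1 + 9)(4)| = 20 m
4–10 s: v = 0 at t = 9.4 s; triangle areas 24.3 + 0.3 = 24.6 m
10–14 s: |½(-1 + -9)(4)| = 20 m
14–19 s: |½(-9 + -2)(5)| = 27.5 m
19–24 s: |½(-2 + -4)(5)| = 15 m
Total distance = 107.1 m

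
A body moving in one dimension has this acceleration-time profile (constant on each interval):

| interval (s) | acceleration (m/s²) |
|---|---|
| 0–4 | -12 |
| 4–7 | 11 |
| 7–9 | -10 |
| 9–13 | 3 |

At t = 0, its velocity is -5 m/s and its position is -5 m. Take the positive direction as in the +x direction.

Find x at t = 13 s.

-426.5 m

On each constant-a segment, Δv = aΔt and Δx = v₀Δt + ½aΔt²; chain segment to segment.
0–4 s: v starts -5 m/s; Δx = -5·4 + ½·-12·4² = -116 m; v ends -53 m/s.
4–7 s: v starts -53 m/s; Δx = -53·3 + ½·11·3² = -109.5 m; v ends -20 m/s.
7–9 s: v starts -20 m/s; Δx = -20·2 + ½·-10·2² = -60 m; v ends -40 m/s.
9–13 s: v starts -40 m/s; Δx = -40·4 + ½·3·4² = -136 m; v ends -28 m/s.
x(13) = -5 + Σ Δx = -426.5 m.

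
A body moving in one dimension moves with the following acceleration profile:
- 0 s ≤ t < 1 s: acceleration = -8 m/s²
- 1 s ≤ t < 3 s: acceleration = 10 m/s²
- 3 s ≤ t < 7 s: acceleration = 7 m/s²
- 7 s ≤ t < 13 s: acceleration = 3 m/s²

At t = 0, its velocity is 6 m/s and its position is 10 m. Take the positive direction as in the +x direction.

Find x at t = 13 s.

486 m

On each constant-a segment, Δv = aΔt and Δx = v₀Δt + ½aΔt²; chain segment to segment.
0–1 s: v starts 6 m/s; Δx = 6·1 + ½·-8·1² = 2 m; v ends -2 m/s.
1–3 s: v starts -2 m/s; Δx = -2·2 + ½·10·2² = 16 m; v ends 18 m/s.
3–7 s: v starts 18 m/s; Δx = 18·4 + ½·7·4² = 128 m; v ends 46 m/s.
7–13 s: v starts 46 m/s; Δx = 46·6 + ½·3·6² = 330 m; v ends 64 m/s.
x(13) = 10 + Σ Δx = 486 m.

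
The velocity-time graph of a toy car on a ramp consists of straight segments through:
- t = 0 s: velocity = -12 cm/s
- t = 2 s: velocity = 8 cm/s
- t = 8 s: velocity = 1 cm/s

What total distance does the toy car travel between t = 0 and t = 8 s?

37.4 cm

Total distance travelled is ∫|v| dt — sum the magnitudes of each area piece.
0–2 s: v = 0 at t = 1.2 s; triangle areas 7.2 + 3.2 = 10.4 cm
2–8 s: |½(8 + 1)(6)| = 27 cm
Total distance = 37.4 cm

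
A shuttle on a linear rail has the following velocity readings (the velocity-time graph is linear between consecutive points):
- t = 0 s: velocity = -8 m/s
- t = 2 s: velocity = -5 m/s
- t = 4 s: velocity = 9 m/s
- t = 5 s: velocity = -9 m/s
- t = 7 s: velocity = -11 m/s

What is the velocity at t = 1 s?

-6.5 m/s

On 0–2 s the graph is linear from -8 to -5 m/s: v(1) = -8 + (-5 − -8)·(1 − 0)/(2 − 0) = -6.5 m/s.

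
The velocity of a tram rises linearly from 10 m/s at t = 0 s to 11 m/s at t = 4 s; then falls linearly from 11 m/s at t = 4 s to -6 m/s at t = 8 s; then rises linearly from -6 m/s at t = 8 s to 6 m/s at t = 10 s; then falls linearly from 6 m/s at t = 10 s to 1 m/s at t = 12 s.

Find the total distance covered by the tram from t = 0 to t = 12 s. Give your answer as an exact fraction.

Total distance travelled is ∫|v| dt — sum the magnitudes of each area piece.
0–4 s: |½(10 + 11)(4)| = 42 m
4–8 s: v = 0 at t = 112/17 s; triangle areas 242/17 + 72/17 = 314/17 m
8–10 s: v = 0 at t = 9 s; triangle areas 3 + 3 = 6 m
10–12 s: |½(6 + 1)(2)| = 7 m
Total distance = 1249/17 m

1249/17 m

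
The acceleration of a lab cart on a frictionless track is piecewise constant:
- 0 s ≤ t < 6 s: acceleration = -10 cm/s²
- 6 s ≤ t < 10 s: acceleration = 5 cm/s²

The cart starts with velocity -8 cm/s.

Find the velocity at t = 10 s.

Δv equals the area under the a-t graph; then v = v₀ + Δv.
0–6 s: -10 × 6 = -60 cm/s
6–10 s: 5 × 4 = 20 cm/s
Δv = -40 cm/s, so v(10) = -8 + (-40) = -48 cm/s.

-48 cm/s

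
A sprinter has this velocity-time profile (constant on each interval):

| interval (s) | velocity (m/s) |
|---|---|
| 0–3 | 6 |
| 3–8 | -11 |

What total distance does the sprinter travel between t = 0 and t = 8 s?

73 m

Distance (not displacement) is the total path length: add the absolute areas under v-t.
0–3 s: |6| × 3 = 18 m
3–8 s: |-11| × 5 = 55 m
Total distance = 73 m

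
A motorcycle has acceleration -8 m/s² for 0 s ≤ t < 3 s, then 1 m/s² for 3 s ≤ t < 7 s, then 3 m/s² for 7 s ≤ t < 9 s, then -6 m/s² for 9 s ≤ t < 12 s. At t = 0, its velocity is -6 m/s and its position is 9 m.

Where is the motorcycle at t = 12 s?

On each constant-a segment, Δv = aΔt and Δx = v₀Δt + ½aΔt²; chain segment to segment.
0–3 s: v starts -6 m/s; Δx = -6·3 + ½·-8·3² = -54 m; v ends -30 m/s.
3–7 s: v starts -30 m/s; Δx = -30·4 + ½·1·4² = -112 m; v ends -26 m/s.
7–9 s: v starts -26 m/s; Δx = -26·2 + ½·3·2² = -46 m; v ends -20 m/s.
9–12 s: v starts -20 m/s; Δx = -20·3 + ½·-6·3² = -87 m; v ends -38 m/s.
x(12) = 9 + Σ Δx = -290 m.

-290 m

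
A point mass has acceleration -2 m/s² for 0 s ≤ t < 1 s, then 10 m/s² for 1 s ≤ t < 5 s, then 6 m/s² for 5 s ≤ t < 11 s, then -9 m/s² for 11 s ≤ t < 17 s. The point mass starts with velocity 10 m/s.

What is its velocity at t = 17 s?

Δv equals the area under the a-t graph; then v = v₀ + Δv.
0–1 s: -2 × 1 = -2 m/s
1–5 s: 10 × 4 = 40 m/s
5–11 s: 6 × 6 = 36 m/s
11–17 s: -9 × 6 = -54 m/s
Δv = 20 m/s, so v(17) = 10 + (20) = 30 m/s.

30 m/s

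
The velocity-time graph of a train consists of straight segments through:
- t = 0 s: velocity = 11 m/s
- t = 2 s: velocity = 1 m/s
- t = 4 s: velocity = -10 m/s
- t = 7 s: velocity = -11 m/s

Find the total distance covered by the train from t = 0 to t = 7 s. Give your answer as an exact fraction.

Distance (not displacement) is the total path length: add the absolute areas under v-t.
0–2 s: |½(11 + 1)(2)| = 12 m
2–4 s: v = 0 at t = 24/11 s; triangle areas 1/11 + 100/11 = 101/11 m
4–7 s: |½(-10 + -11)(3)| = 31.5 m
Total distance = 1159/22 m

1159/22 m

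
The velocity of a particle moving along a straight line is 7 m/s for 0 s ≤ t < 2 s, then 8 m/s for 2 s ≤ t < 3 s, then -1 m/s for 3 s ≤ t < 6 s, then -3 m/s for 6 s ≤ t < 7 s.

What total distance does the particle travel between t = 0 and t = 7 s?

Total distance travelled is ∫|v| dt — sum the magnitudes of each area piece.
0–2 s: |7| × 2 = 14 m
2–3 s: |8| × 1 = 8 m
3–6 s: |-1| × 3 = 3 m
6–7 s: |-3| × 1 = 3 m
Total distance = 28 m

28 m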